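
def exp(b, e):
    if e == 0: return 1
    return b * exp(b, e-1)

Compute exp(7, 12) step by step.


exp(7, 12)
= 7 * exp(7, 11)
= 7 * 7 * exp(7, 10)
= 7 * 7 * 7 * exp(7, 9)
= 7 * 7 * 7 * 7 * exp(7, 8)
= 7 * 7 * 7 * 7 * 7 * exp(7, 7)
= 7 * 7 * 7 * 7 * 7 * 7 * exp(7, 6)
= 7 * 7 * 7 * 7 * 7 * 7 * 7 * exp(7, 5)
= 7 * 7 * 7 * 7 * 7 * 7 * 7 * 7 * exp(7, 4)
= 7 * 7 * 7 * 7 * 7 * 7 * 7 * 7 * 7 * exp(7, 3)
= 7 * 7 * 7 * 7 * 7 * 7 * 7 * 7 * 7 * 7 * exp(7, 2)
= 7 * 7 * 7 * 7 * 7 * 7 * 7 * 7 * 7 * 7 * 7 * exp(7, 1)
= 7 * 7 * 7 * 7 * 7 * 7 * 7 * 7 * 7 * 7 * 7 * 7 * exp(7, 0)
= 7 * 7 * 7 * 7 * 7 * 7 * 7 * 7 * 7 * 7 * 7 * 7 * 1
= 13841287201

13841287201


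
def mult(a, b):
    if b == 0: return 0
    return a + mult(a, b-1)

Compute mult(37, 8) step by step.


mult(37, 8) = 37 + mult(37, 7)
mult(37, 7) = 37 + mult(37, 6)
mult(37, 6) = 37 + mult(37, 5)
mult(37, 5) = 37 + mult(37, 4)
mult(37, 4) = 37 + mult(37, 3)
mult(37, 3) = 37 + mult(37, 2)
mult(37, 2) = 37 + mult(37, 1)
mult(37, 1) = 37 + mult(37, 0)
mult(37, 0) = 0  (base case)
Total: 37 + 37 + 37 + 37 + 37 + 37 + 37 + 37 + 0 = 296

296


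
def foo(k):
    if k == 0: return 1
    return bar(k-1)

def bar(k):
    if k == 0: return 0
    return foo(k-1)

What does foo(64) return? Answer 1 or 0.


foo(64) = bar(63)
bar(63) = foo(62)
foo(62) = bar(61)
bar(61) = foo(60)
foo(60) = bar(59)
bar(59) = foo(58)
foo(58) = bar(57)
bar(57) = foo(56)
foo(56) = bar(55)
bar(55) = foo(54)
foo(54) = bar(53)
bar(53) = foo(52)
foo(52) = bar(51)
bar(51) = foo(50)
foo(50) = bar(49)
bar(49) = foo(48)
foo(48) = bar(47)
bar(47) = foo(46)
foo(46) = bar(45)
bar(45) = foo(44)
foo(44) = bar(43)
bar(43) = foo(42)
foo(42) = bar(41)
bar(41) = foo(40)
foo(40) = bar(39)
bar(39) = foo(38)
foo(38) = bar(37)
bar(37) = foo(36)
foo(36) = bar(35)
bar(35) = foo(34)
foo(34) = bar(33)
bar(33) = foo(32)
foo(32) = bar(31)
bar(31) = foo(30)
foo(30) = bar(29)
bar(29) = foo(28)
foo(28) = bar(27)
bar(27) = foo(26)
foo(26) = bar(25)
bar(25) = foo(24)
foo(24) = bar(23)
bar(23) = foo(22)
foo(22) = bar(21)
bar(21) = foo(20)
foo(20) = bar(19)
bar(19) = foo(18)
foo(18) = bar(17)
bar(17) = foo(16)
foo(16) = bar(15)
bar(15) = foo(14)
foo(14) = bar(13)
bar(13) = foo(12)
foo(12) = bar(11)
bar(11) = foo(10)
foo(10) = bar(9)
bar(9) = foo(8)
foo(8) = bar(7)
bar(7) = foo(6)
foo(6) = bar(5)
bar(5) = foo(4)
foo(4) = bar(3)
bar(3) = foo(2)
foo(2) = bar(1)
bar(1) = foo(0)
foo(0) = 1  (base case)
Result: 1

1


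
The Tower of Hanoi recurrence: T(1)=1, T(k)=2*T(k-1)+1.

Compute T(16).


T(16) = 2 * T(15) + 1
T(15) = 2 * T(14) + 1
T(14) = 2 * T(13) + 1
T(13) = 2 * T(12) + 1
T(12) = 2 * T(11) + 1
T(11) = 2 * T(10) + 1
T(10) = 2 * T(9) + 1
T(9) = 2 * T(8) + 1
T(8) = 2 * T(7) + 1
T(7) = 2 * T(6) + 1
T(6) = 2 * T(5) + 1
T(5) = 2 * T(4) + 1
T(4) = 2 * T(3) + 1
T(3) = 2 * T(2) + 1
T(2) = 2 * T(1) + 1
T(1) = 1  (base case)
T(2) = 2 * 1 + 1 = 3
T(3) = 2 * 3 + 1 = 7
T(4) = 2 * 7 + 1 = 15
T(5) = 2 * 15 + 1 = 31
T(6) = 2 * 31 + 1 = 63
T(7) = 2 * 63 + 1 = 127
T(8) = 2 * 127 + 1 = 255
T(9) = 2 * 255 + 1 = 511
T(10) = 2 * 511 + 1 = 1023
T(11) = 2 * 1023 + 1 = 2047
T(12) = 2 * 2047 + 1 = 4095
T(13) = 2 * 4095 + 1 = 8191
T(14) = 2 * 8191 + 1 = 16383
T(15) = 2 * 16383 + 1 = 32767
T(16) = 2 * 32767 + 1 = 65535

65535


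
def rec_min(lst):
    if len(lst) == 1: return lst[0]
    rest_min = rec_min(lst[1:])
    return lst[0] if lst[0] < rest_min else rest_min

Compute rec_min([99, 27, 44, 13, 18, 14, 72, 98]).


rec_min([99, 27, 44, 13, 18, 14, 72, 98]): compare 99 with rec_min([27, 44, 13, 18, 14, 72, 98])
rec_min([27, 44, 13, 18, 14, 72, 98]): compare 27 with rec_min([44, 13, 18, 14, 72, 98])
rec_min([44, 13, 18, 14, 72, 98]): compare 44 with rec_min([13, 18, 14, 72, 98])
rec_min([13, 18, 14, 72, 98]): compare 13 with rec_min([18, 14, 72, 98])
rec_min([18, 14, 72, 98]): compare 18 with rec_min([14, 72, 98])
rec_min([14, 72, 98]): compare 14 with rec_min([72, 98])
rec_min([72, 98]): compare 72 with rec_min([98])
rec_min([98]) = 98  (base case)
Compare 72 with 98 -> 72
Compare 14 with 72 -> 14
Compare 18 with 14 -> 14
Compare 13 with 14 -> 13
Compare 44 with 13 -> 13
Compare 27 with 13 -> 13
Compare 99 with 13 -> 13

13


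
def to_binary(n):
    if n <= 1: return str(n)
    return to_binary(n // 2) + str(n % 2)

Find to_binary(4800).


to_binary(4800) = to_binary(2400) + '0'
to_binary(2400) = to_binary(1200) + '0'
to_binary(1200) = to_binary(600) + '0'
to_binary(600) = to_binary(300) + '0'
to_binary(300) = to_binary(150) + '0'
to_binary(150) = to_binary(75) + '0'
to_binary(75) = to_binary(37) + '1'
to_binary(37) = to_binary(18) + '1'
to_binary(18) = to_binary(9) + '0'
to_binary(9) = to_binary(4) + '1'
to_binary(4) = to_binary(2) + '0'
to_binary(2) = to_binary(1) + '0'
to_binary(1) = '1'  (base case)
Concatenating: '1' + '0' + '0' + '1' + '0' + '1' + '1' + '0' + '0' + '0' + '0' + '0' + '0' = '1001011000000'

1001011000000


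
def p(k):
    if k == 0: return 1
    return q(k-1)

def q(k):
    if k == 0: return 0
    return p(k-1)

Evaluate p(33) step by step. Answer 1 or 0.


p(33) = q(32)
q(32) = p(31)
p(31) = q(30)
q(30) = p(29)
p(29) = q(28)
q(28) = p(27)
p(27) = q(26)
q(26) = p(25)
p(25) = q(24)
q(24) = p(23)
p(23) = q(22)
q(22) = p(21)
p(21) = q(20)
q(20) = p(19)
p(19) = q(18)
q(18) = p(17)
p(17) = q(16)
q(16) = p(15)
p(15) = q(14)
q(14) = p(13)
p(13) = q(12)
q(12) = p(11)
p(11) = q(10)
q(10) = p(9)
p(9) = q(8)
q(8) = p(7)
p(7) = q(6)
q(6) = p(5)
p(5) = q(4)
q(4) = p(3)
p(3) = q(2)
q(2) = p(1)
p(1) = q(0)
q(0) = 0  (base case)
Result: 0

0


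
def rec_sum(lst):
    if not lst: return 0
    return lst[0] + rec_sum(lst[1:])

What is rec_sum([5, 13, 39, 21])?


rec_sum([5, 13, 39, 21]) = 5 + rec_sum([13, 39, 21])
rec_sum([13, 39, 21]) = 13 + rec_sum([39, 21])
rec_sum([39, 21]) = 39 + rec_sum([21])
rec_sum([21]) = 21 + rec_sum([])
rec_sum([]) = 0  (base case)
Total: 5 + 13 + 39 + 21 + 0 = 78

78


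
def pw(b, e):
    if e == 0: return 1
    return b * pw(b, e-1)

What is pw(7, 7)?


pw(7, 7)
= 7 * pw(7, 6)
= 7 * 7 * pw(7, 5)
= 7 * 7 * 7 * pw(7, 4)
= 7 * 7 * 7 * 7 * pw(7, 3)
= 7 * 7 * 7 * 7 * 7 * pw(7, 2)
= 7 * 7 * 7 * 7 * 7 * 7 * pw(7, 1)
= 7 * 7 * 7 * 7 * 7 * 7 * 7 * pw(7, 0)
= 7 * 7 * 7 * 7 * 7 * 7 * 7 * 1
= 823543

823543


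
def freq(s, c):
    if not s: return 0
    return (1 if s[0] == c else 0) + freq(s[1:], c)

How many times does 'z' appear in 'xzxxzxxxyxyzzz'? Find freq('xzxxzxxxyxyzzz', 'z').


s[0]='x' != 'z' -> 0
s[0]='z' == 'z' -> 1
s[0]='x' != 'z' -> 0
s[0]='x' != 'z' -> 0
s[0]='z' == 'z' -> 1
s[0]='x' != 'z' -> 0
s[0]='x' != 'z' -> 0
s[0]='x' != 'z' -> 0
s[0]='y' != 'z' -> 0
s[0]='x' != 'z' -> 0
s[0]='y' != 'z' -> 0
s[0]='z' == 'z' -> 1
s[0]='z' == 'z' -> 1
s[0]='z' == 'z' -> 1
Sum: 0 + 1 + 0 + 0 + 1 + 0 + 0 + 0 + 0 + 0 + 0 + 1 + 1 + 1 = 5

5


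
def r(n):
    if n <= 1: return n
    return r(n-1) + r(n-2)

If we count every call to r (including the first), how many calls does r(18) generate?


Let C(n) = total calls for r(n)
C(0) = 1, C(1) = 1
C(2) = 1 + C(1) + C(0) = 1 + 1 + 1 = 3
C(3) = 1 + C(2) + C(1) = 1 + 3 + 1 = 5
C(4) = 1 + C(3) + C(2) = 1 + 5 + 3 = 9
C(5) = 1 + C(4) + C(3) = 1 + 9 + 5 = 15
C(6) = 1 + C(5) + C(4) = 1 + 15 + 9 = 25
C(7) = 1 + C(6) + C(5) = 1 + 25 + 15 = 41
C(8) = 1 + C(7) + C(6) = 1 + 41 + 25 = 67
C(9) = 1 + C(8) + C(7) = 1 + 67 + 41 = 109
C(10) = 1 + C(9) + C(8) = 1 + 109 + 67 = 177
C(11) = 1 + C(10) + C(9) = 1 + 177 + 109 = 287
C(12) = 1 + C(11) + C(10) = 1 + 287 + 177 = 465
C(13) = 1 + C(12) + C(11) = 1 + 465 + 287 = 753
C(14) = 1 + C(13) + C(12) = 1 + 753 + 465 = 1219
C(15) = 1 + C(14) + C(13) = 1 + 1219 + 753 = 1973
C(16) = 1 + C(15) + C(14) = 1 + 1973 + 1219 = 3193
C(17) = 1 + C(16) + C(15) = 1 + 3193 + 1973 = 5167
C(18) = 1 + C(17) + C(16) = 1 + 5167 + 3193 = 8361

8361


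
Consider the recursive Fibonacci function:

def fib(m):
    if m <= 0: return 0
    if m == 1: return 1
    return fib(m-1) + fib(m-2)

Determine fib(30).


Computing fib(30) bottom-up:
fib(0) = 0
fib(1) = 1
fib(2) = fib(1) + fib(0) = 1 + 0 = 1
fib(3) = fib(2) + fib(1) = 1 + 1 = 2
fib(4) = fib(3) + fib(2) = 2 + 1 = 3
fib(5) = fib(4) + fib(3) = 3 + 2 = 5
fib(6) = fib(5) + fib(4) = 5 + 3 = 8
fib(7) = fib(6) + fib(5) = 8 + 5 = 13
fib(8) = fib(7) + fib(6) = 13 + 8 = 21
fib(9) = fib(8) + fib(7) = 21 + 13 = 34
fib(10) = fib(9) + fib(8) = 34 + 21 = 55
fib(11) = fib(10) + fib(9) = 55 + 34 = 89
fib(12) = fib(11) + fib(10) = 89 + 55 = 144
fib(13) = fib(12) + fib(11) = 144 + 89 = 233
fib(14) = fib(13) + fib(12) = 233 + 144 = 377
fib(15) = fib(14) + fib(13) = 377 + 233 = 610
fib(16) = fib(15) + fib(14) = 610 + 377 = 987
fib(17) = fib(16) + fib(15) = 987 + 610 = 1597
fib(18) = fib(17) + fib(16) = 1597 + 987 = 2584
fib(19) = fib(18) + fib(17) = 2584 + 1597 = 4181
fib(20) = fib(19) + fib(18) = 4181 + 2584 = 6765
fib(21) = fib(20) + fib(19) = 6765 + 4181 = 10946
fib(22) = fib(21) + fib(20) = 10946 + 6765 = 17711
fib(23) = fib(22) + fib(21) = 17711 + 10946 = 28657
fib(24) = fib(23) + fib(22) = 28657 + 17711 = 46368
fib(25) = fib(24) + fib(23) = 46368 + 28657 = 75025
fib(26) = fib(25) + fib(24) = 75025 + 46368 = 121393
fib(27) = fib(26) + fib(25) = 121393 + 75025 = 196418
fib(28) = fib(27) + fib(26) = 196418 + 121393 = 317811
fib(29) = fib(28) + fib(27) = 317811 + 196418 = 514229
fib(30) = fib(29) + fib(28) = 514229 + 317811 = 832040

832040


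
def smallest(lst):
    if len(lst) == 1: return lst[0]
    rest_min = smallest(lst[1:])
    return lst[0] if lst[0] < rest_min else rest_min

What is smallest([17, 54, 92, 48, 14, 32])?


smallest([17, 54, 92, 48, 14, 32]): compare 17 with smallest([54, 92, 48, 14, 32])
smallest([54, 92, 48, 14, 32]): compare 54 with smallest([92, 48, 14, 32])
smallest([92, 48, 14, 32]): compare 92 with smallest([48, 14, 32])
smallest([48, 14, 32]): compare 48 with smallest([14, 32])
smallest([14, 32]): compare 14 with smallest([32])
smallest([32]) = 32  (base case)
Compare 14 with 32 -> 14
Compare 48 with 14 -> 14
Compare 92 with 14 -> 14
Compare 54 with 14 -> 14
Compare 17 with 14 -> 14

14


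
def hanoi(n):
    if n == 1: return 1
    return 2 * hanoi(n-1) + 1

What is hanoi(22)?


hanoi(22) = 2 * hanoi(21) + 1
hanoi(21) = 2 * hanoi(20) + 1
hanoi(20) = 2 * hanoi(19) + 1
hanoi(19) = 2 * hanoi(18) + 1
hanoi(18) = 2 * hanoi(17) + 1
hanoi(17) = 2 * hanoi(16) + 1
hanoi(16) = 2 * hanoi(15) + 1
hanoi(15) = 2 * hanoi(14) + 1
hanoi(14) = 2 * hanoi(13) + 1
hanoi(13) = 2 * hanoi(12) + 1
hanoi(12) = 2 * hanoi(11) + 1
hanoi(11) = 2 * hanoi(10) + 1
hanoi(10) = 2 * hanoi(9) + 1
hanoi(9) = 2 * hanoi(8) + 1
hanoi(8) = 2 * hanoi(7) + 1
hanoi(7) = 2 * hanoi(6) + 1
hanoi(6) = 2 * hanoi(5) + 1
hanoi(5) = 2 * hanoi(4) + 1
hanoi(4) = 2 * hanoi(3) + 1
hanoi(3) = 2 * hanoi(2) + 1
hanoi(2) = 2 * hanoi(1) + 1
hanoi(1) = 1  (base case)
hanoi(2) = 2 * 1 + 1 = 3
hanoi(3) = 2 * 3 + 1 = 7
hanoi(4) = 2 * 7 + 1 = 15
hanoi(5) = 2 * 15 + 1 = 31
hanoi(6) = 2 * 31 + 1 = 63
hanoi(7) = 2 * 63 + 1 = 127
hanoi(8) = 2 * 127 + 1 = 255
hanoi(9) = 2 * 255 + 1 = 511
hanoi(10) = 2 * 511 + 1 = 1023
hanoi(11) = 2 * 1023 + 1 = 2047
hanoi(12) = 2 * 2047 + 1 = 4095
hanoi(13) = 2 * 4095 + 1 = 8191
hanoi(14) = 2 * 8191 + 1 = 16383
hanoi(15) = 2 * 16383 + 1 = 32767
hanoi(16) = 2 * 32767 + 1 = 65535
hanoi(17) = 2 * 65535 + 1 = 131071
hanoi(18) = 2 * 131071 + 1 = 262143
hanoi(19) = 2 * 262143 + 1 = 524287
hanoi(20) = 2 * 524287 + 1 = 1048575
hanoi(21) = 2 * 1048575 + 1 = 2097151
hanoi(22) = 2 * 2097151 + 1 = 4194303

4194303


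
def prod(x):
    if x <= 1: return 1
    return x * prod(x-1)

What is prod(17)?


prod(17)
= 17 * prod(16)
= 17 * 16 * prod(15)
= 17 * 16 * 15 * prod(14)
= 17 * 16 * 15 * 14 * prod(13)
= 17 * 16 * 15 * 14 * 13 * prod(12)
= 17 * 16 * 15 * 14 * 13 * 12 * prod(11)
= 17 * 16 * 15 * 14 * 13 * 12 * 11 * prod(10)
= 17 * 16 * 15 * 14 * 13 * 12 * 11 * 10 * prod(9)
= 17 * 16 * 15 * 14 * 13 * 12 * 11 * 10 * 9 * prod(8)
= 17 * 16 * 15 * 14 * 13 * 12 * 11 * 10 * 9 * 8 * prod(7)
= 17 * 16 * 15 * 14 * 13 * 12 * 11 * 10 * 9 * 8 * 7 * prod(6)
= 17 * 16 * 15 * 14 * 13 * 12 * 11 * 10 * 9 * 8 * 7 * 6 * prod(5)
= 17 * 16 * 15 * 14 * 13 * 12 * 11 * 10 * 9 * 8 * 7 * 6 * 5 * prod(4)
= 17 * 16 * 15 * 14 * 13 * 12 * 11 * 10 * 9 * 8 * 7 * 6 * 5 * 4 * prod(3)
= 17 * 16 * 15 * 14 * 13 * 12 * 11 * 10 * 9 * 8 * 7 * 6 * 5 * 4 * 3 * prod(2)
= 17 * 16 * 15 * 14 * 13 * 12 * 11 * 10 * 9 * 8 * 7 * 6 * 5 * 4 * 3 * 2 * prod(1)
= 17 * 16 * 15 * 14 * 13 * 12 * 11 * 10 * 9 * 8 * 7 * 6 * 5 * 4 * 3 * 2 * 1
= 355687428096000

355687428096000


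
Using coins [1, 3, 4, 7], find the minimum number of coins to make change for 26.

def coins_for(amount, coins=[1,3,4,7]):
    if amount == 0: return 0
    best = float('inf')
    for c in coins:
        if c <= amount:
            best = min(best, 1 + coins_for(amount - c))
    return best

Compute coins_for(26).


Building up with DP:
coins_for(0) = 0
coins_for(1) = min(1+coins_for(0)=1+0=1) = 1
coins_for(2) = min(1+coins_for(1)=1+1=2) = 2
coins_for(3) = min(1+coins_for(2)=1+2=3, 1+coins_for(0)=1+0=1) = 1
coins_for(4) = min(1+coins_for(3)=1+1=2, 1+coins_for(1)=1+1=2, 1+coins_for(0)=1+0=1) = 1
coins_for(5) = min(1+coins_for(4)=1+1=2, 1+coins_for(2)=1+2=3, 1+coins_for(1)=1+1=2) = 2
coins_for(6) = min(1+coins_for(5)=1+2=3, 1+coins_for(3)=1+1=2, 1+coins_for(2)=1+2=3) = 2
coins_for(7) = min(1+coins_for(6)=1+2=3, 1+coins_for(4)=1+1=2, 1+coins_for(3)=1+1=2, 1+coins_for(0)=1+0=1) = 1
coins_for(8) = min(1+coins_for(7)=1+1=2, 1+coins_for(5)=1+2=3, 1+coins_for(4)=1+1=2, 1+coins_for(1)=1+1=2) = 2
coins_for(9) = min(1+coins_for(8)=1+2=3, 1+coins_for(6)=1+2=3, 1+coins_for(5)=1+2=3, 1+coins_for(2)=1+2=3) = 3
coins_for(10) = min(1+coins_for(9)=1+3=4, 1+coins_for(7)=1+1=2, 1+coins_for(6)=1+2=3, 1+coins_for(3)=1+1=2) = 2
coins_for(11) = min(1+coins_for(10)=1+2=3, 1+coins_for(8)=1+2=3, 1+coins_for(7)=1+1=2, 1+coins_for(4)=1+1=2) = 2
coins_for(12) = min(1+coins_for(11)=1+2=3, 1+coins_for(9)=1+3=4, 1+coins_for(8)=1+2=3, 1+coins_for(5)=1+2=3) = 3
coins_for(13) = min(1+coins_for(12)=1+3=4, 1+coins_for(10)=1+2=3, 1+coins_for(9)=1+3=4, 1+coins_for(6)=1+2=3) = 3
coins_for(14) = min(1+coins_for(13)=1+3=4, 1+coins_for(11)=1+2=3, 1+coins_for(10)=1+2=3, 1+coins_for(7)=1+1=2) = 2
coins_for(15) = min(1+coins_for(14)=1+2=3, 1+coins_for(12)=1+3=4, 1+coins_for(11)=1+2=3, 1+coins_for(8)=1+2=3) = 3
coins_for(16) = min(1+coins_for(15)=1+3=4, 1+coins_for(13)=1+3=4, 1+coins_for(12)=1+3=4, 1+coins_for(9)=1+3=4) = 4
coins_for(17) = min(1+coins_for(16)=1+4=5, 1+coins_for(14)=1+2=3, 1+coins_for(13)=1+3=4, 1+coins_for(10)=1+2=3) = 3
coins_for(18) = min(1+coins_for(17)=1+3=4, 1+coins_for(15)=1+3=4, 1+coins_for(14)=1+2=3, 1+coins_for(11)=1+2=3) = 3
coins_for(19) = min(1+coins_for(18)=1+3=4, 1+coins_for(16)=1+4=5, 1+coins_for(15)=1+3=4, 1+coins_for(12)=1+3=4) = 4
coins_for(20) = min(1+coins_for(19)=1+4=5, 1+coins_for(17)=1+3=4, 1+coins_for(16)=1+4=5, 1+coins_for(13)=1+3=4) = 4
coins_for(21) = min(1+coins_for(20)=1+4=5, 1+coins_for(18)=1+3=4, 1+coins_for(17)=1+3=4, 1+coins_for(14)=1+2=3) = 3
coins_for(22) = min(1+coins_for(21)=1+3=4, 1+coins_for(19)=1+4=5, 1+coins_for(18)=1+3=4, 1+coins_for(15)=1+3=4) = 4
coins_for(23) = min(1+coins_for(22)=1+4=5, 1+coins_for(20)=1+4=5, 1+coins_for(19)=1+4=5, 1+coins_for(16)=1+4=5) = 5
coins_for(24) = min(1+coins_for(23)=1+5=6, 1+coins_for(21)=1+3=4, 1+coins_for(20)=1+4=5, 1+coins_for(17)=1+3=4) = 4
coins_for(25) = min(1+coins_for(24)=1+4=5, 1+coins_for(22)=1+4=5, 1+coins_for(21)=1+3=4, 1+coins_for(18)=1+3=4) = 4
coins_for(26) = min(1+coins_for(25)=1+4=5, 1+coins_for(23)=1+5=6, 1+coins_for(22)=1+4=5, 1+coins_for(19)=1+4=5) = 5

5


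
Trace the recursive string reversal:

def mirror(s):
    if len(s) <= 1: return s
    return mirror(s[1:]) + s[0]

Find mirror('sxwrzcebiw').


mirror('sxwrzcebiw') = mirror('xwrzcebiw') + 's'
mirror('xwrzcebiw') = mirror('wrzcebiw') + 'x'
mirror('wrzcebiw') = mirror('rzcebiw') + 'w'
mirror('rzcebiw') = mirror('zcebiw') + 'r'
mirror('zcebiw') = mirror('cebiw') + 'z'
mirror('cebiw') = mirror('ebiw') + 'c'
mirror('ebiw') = mirror('biw') + 'e'
mirror('biw') = mirror('iw') + 'b'
mirror('iw') = mirror('w') + 'i'
mirror('w') = 'w'  (base case)
Concatenating: 'w' + 'i' + 'b' + 'e' + 'c' + 'z' + 'r' + 'w' + 'x' + 's' = 'wibeczrwxs'

wibeczrwxs


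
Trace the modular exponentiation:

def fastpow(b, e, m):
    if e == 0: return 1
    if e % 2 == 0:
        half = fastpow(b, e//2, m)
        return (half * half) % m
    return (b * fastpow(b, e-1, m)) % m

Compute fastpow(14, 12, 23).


fastpow(14, 12, 23): e is even, compute fastpow(14, 6, 23)
  fastpow(14, 6, 23): e is even, compute fastpow(14, 3, 23)
    fastpow(14, 3, 23): e is odd, compute fastpow(14, 2, 23)
      fastpow(14, 2, 23): e is even, compute fastpow(14, 1, 23)
        fastpow(14, 1, 23): e is odd, compute fastpow(14, 0, 23)
          fastpow(14, 0, 23) = 1
        (14 * 1) % 23 = 14
      half=14, (14*14) % 23 = 12
    (14 * 12) % 23 = 7
  half=7, (7*7) % 23 = 3
half=3, (3*3) % 23 = 9

9


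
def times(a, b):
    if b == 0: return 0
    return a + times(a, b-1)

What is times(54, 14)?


times(54, 14) = 54 + times(54, 13)
times(54, 13) = 54 + times(54, 12)
times(54, 12) = 54 + times(54, 11)
times(54, 11) = 54 + times(54, 10)
times(54, 10) = 54 + times(54, 9)
times(54, 9) = 54 + times(54, 8)
times(54, 8) = 54 + times(54, 7)
times(54, 7) = 54 + times(54, 6)
times(54, 6) = 54 + times(54, 5)
times(54, 5) = 54 + times(54, 4)
times(54, 4) = 54 + times(54, 3)
times(54, 3) = 54 + times(54, 2)
times(54, 2) = 54 + times(54, 1)
times(54, 1) = 54 + times(54, 0)
times(54, 0) = 0  (base case)
Total: 54 + 54 + 54 + 54 + 54 + 54 + 54 + 54 + 54 + 54 + 54 + 54 + 54 + 54 + 0 = 756

756


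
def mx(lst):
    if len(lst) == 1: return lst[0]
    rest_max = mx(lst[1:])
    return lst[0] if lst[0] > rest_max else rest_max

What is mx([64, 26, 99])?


mx([64, 26, 99]): compare 64 with mx([26, 99])
mx([26, 99]): compare 26 with mx([99])
mx([99]) = 99  (base case)
Compare 26 with 99 -> 99
Compare 64 with 99 -> 99

99


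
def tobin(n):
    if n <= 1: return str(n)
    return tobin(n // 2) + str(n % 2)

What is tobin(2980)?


tobin(2980) = tobin(1490) + '0'
tobin(1490) = tobin(745) + '0'
tobin(745) = tobin(372) + '1'
tobin(372) = tobin(186) + '0'
tobin(186) = tobin(93) + '0'
tobin(93) = tobin(46) + '1'
tobin(46) = tobin(23) + '0'
tobin(23) = tobin(11) + '1'
tobin(11) = tobin(5) + '1'
tobin(5) = tobin(2) + '1'
tobin(2) = tobin(1) + '0'
tobin(1) = '1'  (base case)
Concatenating: '1' + '0' + '1' + '1' + '1' + '0' + '1' + '0' + '0' + '1' + '0' + '0' = '101110100100'

101110100100


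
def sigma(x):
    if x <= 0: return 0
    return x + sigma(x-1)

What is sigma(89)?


sigma(89)
= 89 + 88 + 87 + 86 + 85 + 84 + 83 + 82 + 81 + 80 + 79 + 78 + 77 + 76 + 75 + 74 + 73 + 72 + 71 + 70 + 69 + 68 + 67 + 66 + 65 + 64 + 63 + 62 + 61 + 60 + 59 + 58 + 57 + 56 + 55 + 54 + 53 + 52 + 51 + 50 + 49 + 48 + 47 + 46 + 45 + 44 + 43 + 42 + 41 + 40 + 39 + 38 + 37 + 36 + 35 + 34 + 33 + 32 + 31 + 30 + 29 + 28 + 27 + 26 + 25 + 24 + 23 + 22 + 21 + 20 + 19 + 18 + 17 + 16 + 15 + 14 + 13 + 12 + 11 + 10 + 9 + 8 + 7 + 6 + 5 + 4 + 3 + 2 + 1 + sigma(0)
= 89 + 88 + 87 + 86 + 85 + 84 + 83 + 82 + 81 + 80 + 79 + 78 + 77 + 76 + 75 + 74 + 73 + 72 + 71 + 70 + 69 + 68 + 67 + 66 + 65 + 64 + 63 + 62 + 61 + 60 + 59 + 58 + 57 + 56 + 55 + 54 + 53 + 52 + 51 + 50 + 49 + 48 + 47 + 46 + 45 + 44 + 43 + 42 + 41 + 40 + 39 + 38 + 37 + 36 + 35 + 34 + 33 + 32 + 31 + 30 + 29 + 28 + 27 + 26 + 25 + 24 + 23 + 22 + 21 + 20 + 19 + 18 + 17 + 16 + 15 + 14 + 13 + 12 + 11 + 10 + 9 + 8 + 7 + 6 + 5 + 4 + 3 + 2 + 1 + 0
= 4005

4005


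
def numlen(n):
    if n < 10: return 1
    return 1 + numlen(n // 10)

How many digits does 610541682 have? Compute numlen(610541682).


numlen(610541682) = 1 + numlen(61054168)
numlen(61054168) = 1 + numlen(6105416)
numlen(6105416) = 1 + numlen(610541)
numlen(610541) = 1 + numlen(61054)
numlen(61054) = 1 + numlen(6105)
numlen(6105) = 1 + numlen(610)
numlen(610) = 1 + numlen(61)
numlen(61) = 1 + numlen(6)
numlen(6) = 1  (base case: 6 < 10)
Unwinding: 1 + 1 + 1 + 1 + 1 + 1 + 1 + 1 + 1 = 9

9


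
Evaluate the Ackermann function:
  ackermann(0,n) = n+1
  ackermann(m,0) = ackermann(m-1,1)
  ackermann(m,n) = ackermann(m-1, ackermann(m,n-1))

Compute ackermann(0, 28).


ackermann(0, 28) = 29
Result: ackermann(0, 28) = 29

29


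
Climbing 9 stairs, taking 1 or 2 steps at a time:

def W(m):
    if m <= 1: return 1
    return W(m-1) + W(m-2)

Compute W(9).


Building up from base cases:
W(0) = 1
W(1) = 1
W(2) = W(1) + W(0) = 1 + 1 = 2
W(3) = W(2) + W(1) = 2 + 1 = 3
W(4) = W(3) + W(2) = 3 + 2 = 5
W(5) = W(4) + W(3) = 5 + 3 = 8
W(6) = W(5) + W(4) = 8 + 5 = 13
W(7) = W(6) + W(5) = 13 + 8 = 21
W(8) = W(7) + W(6) = 21 + 13 = 34
W(9) = W(8) + W(7) = 34 + 21 = 55

55


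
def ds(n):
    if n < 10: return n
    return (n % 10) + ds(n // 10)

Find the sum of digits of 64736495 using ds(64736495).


ds(64736495) = 5 + ds(6473649)
ds(6473649) = 9 + ds(647364)
ds(647364) = 4 + ds(64736)
ds(64736) = 6 + ds(6473)
ds(6473) = 3 + ds(647)
ds(647) = 7 + ds(64)
ds(64) = 4 + ds(6)
ds(6) = 6  (base case)
Total: 5 + 9 + 4 + 6 + 3 + 7 + 4 + 6 = 44

44


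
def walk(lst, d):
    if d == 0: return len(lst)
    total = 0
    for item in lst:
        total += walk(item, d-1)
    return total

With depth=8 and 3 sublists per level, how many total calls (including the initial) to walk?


At depth 0 (root): 1 call
At depth 1: each of 1 parents calls walk on 3 children = 3 calls
At depth 2: each of 3 parents calls walk on 3 children = 9 calls
At depth 3: each of 9 parents calls walk on 3 children = 27 calls
At depth 4: each of 27 parents calls walk on 3 children = 81 calls
At depth 5: each of 81 parents calls walk on 3 children = 243 calls
At depth 6: each of 243 parents calls walk on 3 children = 729 calls
At depth 7: each of 729 parents calls walk on 3 children = 2187 calls
At depth 8: each of 2187 parents calls walk on 3 children = 6561 calls
Total: 1 + 3 + 9 + 27 + 81 + 243 + 729 + 2187 + 6561 = 9841

9841


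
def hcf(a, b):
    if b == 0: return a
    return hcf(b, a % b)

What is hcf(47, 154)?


hcf(47, 154) = hcf(154, 47)
hcf(154, 47) = hcf(47, 13)
hcf(47, 13) = hcf(13, 8)
hcf(13, 8) = hcf(8, 5)
hcf(8, 5) = hcf(5, 3)
hcf(5, 3) = hcf(3, 2)
hcf(3, 2) = hcf(2, 1)
hcf(2, 1) = hcf(1, 0)
hcf(1, 0) = 1  (base case)

1


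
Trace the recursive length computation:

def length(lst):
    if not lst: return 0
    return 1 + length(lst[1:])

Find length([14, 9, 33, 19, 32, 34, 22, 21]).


length([14, 9, 33, 19, 32, 34, 22, 21]) = 1 + length([9, 33, 19, 32, 34, 22, 21])
length([9, 33, 19, 32, 34, 22, 21]) = 1 + length([33, 19, 32, 34, 22, 21])
length([33, 19, 32, 34, 22, 21]) = 1 + length([19, 32, 34, 22, 21])
length([19, 32, 34, 22, 21]) = 1 + length([32, 34, 22, 21])
length([32, 34, 22, 21]) = 1 + length([34, 22, 21])
length([34, 22, 21]) = 1 + length([22, 21])
length([22, 21]) = 1 + length([21])
length([21]) = 1 + length([])
length([]) = 0  (base case)
Unwinding: 1 + 1 + 1 + 1 + 1 + 1 + 1 + 1 + 0 = 8

8


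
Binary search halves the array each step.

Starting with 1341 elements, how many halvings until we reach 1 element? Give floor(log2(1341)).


1341 / 2 = 670
670 / 2 = 335
335 / 2 = 167
167 / 2 = 83
83 / 2 = 41
41 / 2 = 20
20 / 2 = 10
10 / 2 = 5
5 / 2 = 2
2 / 2 = 1
Reached 1 after 10 halvings

10


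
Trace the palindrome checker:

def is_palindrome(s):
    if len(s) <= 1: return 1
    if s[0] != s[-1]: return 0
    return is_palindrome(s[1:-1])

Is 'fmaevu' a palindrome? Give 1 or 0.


is_palindrome('fmaevu'): s[0]='f' != s[-1]='u' -> return 0
Result: 0 (not a palindrome)

0


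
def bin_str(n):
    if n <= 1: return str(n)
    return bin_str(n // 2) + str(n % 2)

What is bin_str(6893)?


bin_str(6893) = bin_str(3446) + '1'
bin_str(3446) = bin_str(1723) + '0'
bin_str(1723) = bin_str(861) + '1'
bin_str(861) = bin_str(430) + '1'
bin_str(430) = bin_str(215) + '0'
bin_str(215) = bin_str(107) + '1'
bin_str(107) = bin_str(53) + '1'
bin_str(53) = bin_str(26) + '1'
bin_str(26) = bin_str(13) + '0'
bin_str(13) = bin_str(6) + '1'
bin_str(6) = bin_str(3) + '0'
bin_str(3) = bin_str(1) + '1'
bin_str(1) = '1'  (base case)
Concatenating: '1' + '1' + '0' + '1' + '0' + '1' + '1' + '1' + '0' + '1' + '1' + '0' + '1' = '1101011101101'

1101011101101


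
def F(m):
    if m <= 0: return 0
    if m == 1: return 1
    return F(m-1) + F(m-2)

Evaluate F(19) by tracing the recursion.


Computing F(19) bottom-up:
F(0) = 0
F(1) = 1
F(2) = F(1) + F(0) = 1 + 0 = 1
F(3) = F(2) + F(1) = 1 + 1 = 2
F(4) = F(3) + F(2) = 2 + 1 = 3
F(5) = F(4) + F(3) = 3 + 2 = 5
F(6) = F(5) + F(4) = 5 + 3 = 8
F(7) = F(6) + F(5) = 8 + 5 = 13
F(8) = F(7) + F(6) = 13 + 8 = 21
F(9) = F(8) + F(7) = 21 + 13 = 34
F(10) = F(9) + F(8) = 34 + 21 = 55
F(11) = F(10) + F(9) = 55 + 34 = 89
F(12) = F(11) + F(10) = 89 + 55 = 144
F(13) = F(12) + F(11) = 144 + 89 = 233
F(14) = F(13) + F(12) = 233 + 144 = 377
F(15) = F(14) + F(13) = 377 + 233 = 610
F(16) = F(15) + F(14) = 610 + 377 = 987
F(17) = F(16) + F(15) = 987 + 610 = 1597
F(18) = F(17) + F(16) = 1597 + 987 = 2584
F(19) = F(18) + F(17) = 2584 + 1597 = 4181

4181


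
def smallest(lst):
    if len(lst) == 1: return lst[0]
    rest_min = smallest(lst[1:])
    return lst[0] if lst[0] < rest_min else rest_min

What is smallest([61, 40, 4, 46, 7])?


smallest([61, 40, 4, 46, 7]): compare 61 with smallest([40, 4, 46, 7])
smallest([40, 4, 46, 7]): compare 40 with smallest([4, 46, 7])
smallest([4, 46, 7]): compare 4 with smallest([46, 7])
smallest([46, 7]): compare 46 with smallest([7])
smallest([7]) = 7  (base case)
Compare 46 with 7 -> 7
Compare 4 with 7 -> 4
Compare 40 with 4 -> 4
Compare 61 with 4 -> 4

4


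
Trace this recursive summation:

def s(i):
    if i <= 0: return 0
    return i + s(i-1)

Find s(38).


s(38)
= 38 + 37 + 36 + 35 + 34 + 33 + 32 + 31 + 30 + 29 + 28 + 27 + 26 + 25 + 24 + 23 + 22 + 21 + 20 + 19 + 18 + 17 + 16 + 15 + 14 + 13 + 12 + 11 + 10 + 9 + 8 + 7 + 6 + 5 + 4 + 3 + 2 + 1 + s(0)
= 38 + 37 + 36 + 35 + 34 + 33 + 32 + 31 + 30 + 29 + 28 + 27 + 26 + 25 + 24 + 23 + 22 + 21 + 20 + 19 + 18 + 17 + 16 + 15 + 14 + 13 + 12 + 11 + 10 + 9 + 8 + 7 + 6 + 5 + 4 + 3 + 2 + 1 + 0
= 741

741


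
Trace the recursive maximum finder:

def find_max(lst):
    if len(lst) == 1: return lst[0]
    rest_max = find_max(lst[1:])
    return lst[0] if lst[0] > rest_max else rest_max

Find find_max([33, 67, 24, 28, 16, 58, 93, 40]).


find_max([33, 67, 24, 28, 16, 58, 93, 40]): compare 33 with find_max([67, 24, 28, 16, 58, 93, 40])
find_max([67, 24, 28, 16, 58, 93, 40]): compare 67 with find_max([24, 28, 16, 58, 93, 40])
find_max([24, 28, 16, 58, 93, 40]): compare 24 with find_max([28, 16, 58, 93, 40])
find_max([28, 16, 58, 93, 40]): compare 28 with find_max([16, 58, 93, 40])
find_max([16, 58, 93, 40]): compare 16 with find_max([58, 93, 40])
find_max([58, 93, 40]): compare 58 with find_max([93, 40])
find_max([93, 40]): compare 93 with find_max([40])
find_max([40]) = 40  (base case)
Compare 93 with 40 -> 93
Compare 58 with 93 -> 93
Compare 16 with 93 -> 93
Compare 28 with 93 -> 93
Compare 24 with 93 -> 93
Compare 67 with 93 -> 93
Compare 33 with 93 -> 93

93


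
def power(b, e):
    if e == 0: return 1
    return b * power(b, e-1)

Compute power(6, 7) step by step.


power(6, 7)
= 6 * power(6, 6)
= 6 * 6 * power(6, 5)
= 6 * 6 * 6 * power(6, 4)
= 6 * 6 * 6 * 6 * power(6, 3)
= 6 * 6 * 6 * 6 * 6 * power(6, 2)
= 6 * 6 * 6 * 6 * 6 * 6 * power(6, 1)
= 6 * 6 * 6 * 6 * 6 * 6 * 6 * power(6, 0)
= 6 * 6 * 6 * 6 * 6 * 6 * 6 * 1
= 279936

279936


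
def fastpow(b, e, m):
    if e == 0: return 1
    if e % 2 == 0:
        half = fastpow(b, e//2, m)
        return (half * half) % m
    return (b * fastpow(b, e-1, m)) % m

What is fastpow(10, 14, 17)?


fastpow(10, 14, 17): e is even, compute fastpow(10, 7, 17)
  fastpow(10, 7, 17): e is odd, compute fastpow(10, 6, 17)
    fastpow(10, 6, 17): e is even, compute fastpow(10, 3, 17)
      fastpow(10, 3, 17): e is odd, compute fastpow(10, 2, 17)
        fastpow(10, 2, 17): e is even, compute fastpow(10, 1, 17)
          fastpow(10, 1, 17): e is odd, compute fastpow(10, 0, 17)
          fastpow(10, 0, 17) = 1
          (10 * 1) % 17 = 10
        half=10, (10*10) % 17 = 15
      (10 * 15) % 17 = 14
    half=14, (14*14) % 17 = 9
  (10 * 9) % 17 = 5
half=5, (5*5) % 17 = 8

8


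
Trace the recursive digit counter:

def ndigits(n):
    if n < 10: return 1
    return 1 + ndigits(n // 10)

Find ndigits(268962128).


ndigits(268962128) = 1 + ndigits(26896212)
ndigits(26896212) = 1 + ndigits(2689621)
ndigits(2689621) = 1 + ndigits(268962)
ndigits(268962) = 1 + ndigits(26896)
ndigits(26896) = 1 + ndigits(2689)
ndigits(2689) = 1 + ndigits(268)
ndigits(268) = 1 + ndigits(26)
ndigits(26) = 1 + ndigits(2)
ndigits(2) = 1  (base case: 2 < 10)
Unwinding: 1 + 1 + 1 + 1 + 1 + 1 + 1 + 1 + 1 = 9

9


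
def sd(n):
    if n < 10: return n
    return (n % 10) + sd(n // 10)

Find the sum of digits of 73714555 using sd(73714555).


sd(73714555) = 5 + sd(7371455)
sd(7371455) = 5 + sd(737145)
sd(737145) = 5 + sd(73714)
sd(73714) = 4 + sd(7371)
sd(7371) = 1 + sd(737)
sd(737) = 7 + sd(73)
sd(73) = 3 + sd(7)
sd(7) = 7  (base case)
Total: 5 + 5 + 5 + 4 + 1 + 7 + 3 + 7 = 37

37


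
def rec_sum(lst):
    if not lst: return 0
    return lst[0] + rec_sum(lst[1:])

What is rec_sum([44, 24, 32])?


rec_sum([44, 24, 32]) = 44 + rec_sum([24, 32])
rec_sum([24, 32]) = 24 + rec_sum([32])
rec_sum([32]) = 32 + rec_sum([])
rec_sum([]) = 0  (base case)
Total: 44 + 24 + 32 + 0 = 100

100


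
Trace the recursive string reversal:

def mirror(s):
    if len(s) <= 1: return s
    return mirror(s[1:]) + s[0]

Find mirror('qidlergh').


mirror('qidlergh') = mirror('idlergh') + 'q'
mirror('idlergh') = mirror('dlergh') + 'i'
mirror('dlergh') = mirror('lergh') + 'd'
mirror('lergh') = mirror('ergh') + 'l'
mirror('ergh') = mirror('rgh') + 'e'
mirror('rgh') = mirror('gh') + 'r'
mirror('gh') = mirror('h') + 'g'
mirror('h') = 'h'  (base case)
Concatenating: 'h' + 'g' + 'r' + 'e' + 'l' + 'd' + 'i' + 'q' = 'hgreldiq'

hgreldiq


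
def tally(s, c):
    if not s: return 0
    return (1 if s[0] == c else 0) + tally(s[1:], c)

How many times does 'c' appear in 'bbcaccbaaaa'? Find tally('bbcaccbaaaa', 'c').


s[0]='b' != 'c' -> 0
s[0]='b' != 'c' -> 0
s[0]='c' == 'c' -> 1
s[0]='a' != 'c' -> 0
s[0]='c' == 'c' -> 1
s[0]='c' == 'c' -> 1
s[0]='b' != 'c' -> 0
s[0]='a' != 'c' -> 0
s[0]='a' != 'c' -> 0
s[0]='a' != 'c' -> 0
s[0]='a' != 'c' -> 0
Sum: 0 + 0 + 1 + 0 + 1 + 1 + 0 + 0 + 0 + 0 + 0 = 3

3


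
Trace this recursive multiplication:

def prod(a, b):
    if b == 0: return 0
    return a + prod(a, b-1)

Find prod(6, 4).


prod(6, 4) = 6 + prod(6, 3)
prod(6, 3) = 6 + prod(6, 2)
prod(6, 2) = 6 + prod(6, 1)
prod(6, 1) = 6 + prod(6, 0)
prod(6, 0) = 0  (base case)
Total: 6 + 6 + 6 + 6 + 0 = 24

24


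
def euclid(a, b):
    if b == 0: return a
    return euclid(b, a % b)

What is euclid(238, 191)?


euclid(238, 191) = euclid(191, 47)
euclid(191, 47) = euclid(47, 3)
euclid(47, 3) = euclid(3, 2)
euclid(3, 2) = euclid(2, 1)
euclid(2, 1) = euclid(1, 0)
euclid(1, 0) = 1  (base case)

1


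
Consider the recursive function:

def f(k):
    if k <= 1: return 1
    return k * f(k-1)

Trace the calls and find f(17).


f(17)
= 17 * f(16)
= 17 * 16 * f(15)
= 17 * 16 * 15 * f(14)
= 17 * 16 * 15 * 14 * f(13)
= 17 * 16 * 15 * 14 * 13 * f(12)
= 17 * 16 * 15 * 14 * 13 * 12 * f(11)
= 17 * 16 * 15 * 14 * 13 * 12 * 11 * f(10)
= 17 * 16 * 15 * 14 * 13 * 12 * 11 * 10 * f(9)
= 17 * 16 * 15 * 14 * 13 * 12 * 11 * 10 * 9 * f(8)
= 17 * 16 * 15 * 14 * 13 * 12 * 11 * 10 * 9 * 8 * f(7)
= 17 * 16 * 15 * 14 * 13 * 12 * 11 * 10 * 9 * 8 * 7 * f(6)
= 17 * 16 * 15 * 14 * 13 * 12 * 11 * 10 * 9 * 8 * 7 * 6 * f(5)
= 17 * 16 * 15 * 14 * 13 * 12 * 11 * 10 * 9 * 8 * 7 * 6 * 5 * f(4)
= 17 * 16 * 15 * 14 * 13 * 12 * 11 * 10 * 9 * 8 * 7 * 6 * 5 * 4 * f(3)
= 17 * 16 * 15 * 14 * 13 * 12 * 11 * 10 * 9 * 8 * 7 * 6 * 5 * 4 * 3 * f(2)
= 17 * 16 * 15 * 14 * 13 * 12 * 11 * 10 * 9 * 8 * 7 * 6 * 5 * 4 * 3 * 2 * f(1)
= 17 * 16 * 15 * 14 * 13 * 12 * 11 * 10 * 9 * 8 * 7 * 6 * 5 * 4 * 3 * 2 * 1
= 355687428096000

355687428096000


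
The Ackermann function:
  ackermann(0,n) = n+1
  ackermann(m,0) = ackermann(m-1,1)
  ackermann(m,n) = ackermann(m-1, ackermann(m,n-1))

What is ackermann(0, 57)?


ackermann(0, 57) = 58
Result: ackermann(0, 57) = 58

58


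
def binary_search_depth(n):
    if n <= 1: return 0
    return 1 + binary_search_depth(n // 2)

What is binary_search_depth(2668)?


2668 / 2 = 1334
1334 / 2 = 667
667 / 2 = 333
333 / 2 = 166
166 / 2 = 83
83 / 2 = 41
41 / 2 = 20
20 / 2 = 10
10 / 2 = 5
5 / 2 = 2
2 / 2 = 1
Reached 1 after 11 halvings

11


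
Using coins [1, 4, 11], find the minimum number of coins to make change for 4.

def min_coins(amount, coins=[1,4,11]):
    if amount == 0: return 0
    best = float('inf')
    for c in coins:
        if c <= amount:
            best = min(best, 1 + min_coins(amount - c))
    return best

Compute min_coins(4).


Building up with DP:
min_coins(0) = 0
min_coins(1) = min(1+min_coins(0)=1+0=1) = 1
min_coins(2) = min(1+min_coins(1)=1+1=2) = 2
min_coins(3) = min(1+min_coins(2)=1+2=3) = 3
min_coins(4) = min(1+min_coins(3)=1+3=4, 1+min_coins(0)=1+0=1) = 1

1


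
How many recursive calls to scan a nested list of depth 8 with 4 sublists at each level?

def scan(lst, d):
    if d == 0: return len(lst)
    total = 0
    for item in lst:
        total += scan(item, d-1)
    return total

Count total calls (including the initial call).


At depth 0 (root): 1 call
At depth 1: each of 1 parents calls scan on 4 children = 4 calls
At depth 2: each of 4 parents calls scan on 4 children = 16 calls
At depth 3: each of 16 parents calls scan on 4 children = 64 calls
At depth 4: each of 64 parents calls scan on 4 children = 256 calls
At depth 5: each of 256 parents calls scan on 4 children = 1024 calls
At depth 6: each of 1024 parents calls scan on 4 children = 4096 calls
At depth 7: each of 4096 parents calls scan on 4 children = 16384 calls
At depth 8: each of 16384 parents calls scan on 4 children = 65536 calls
Total: 1 + 4 + 16 + 64 + 256 + 1024 + 4096 + 16384 + 65536 = 87381

87381


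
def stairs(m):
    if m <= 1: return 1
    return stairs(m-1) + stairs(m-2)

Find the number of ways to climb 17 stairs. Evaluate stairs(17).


Building up from base cases:
stairs(0) = 1
stairs(1) = 1
stairs(2) = stairs(1) + stairs(0) = 1 + 1 = 2
stairs(3) = stairs(2) + stairs(1) = 2 + 1 = 3
stairs(4) = stairs(3) + stairs(2) = 3 + 2 = 5
stairs(5) = stairs(4) + stairs(3) = 5 + 3 = 8
stairs(6) = stairs(5) + stairs(4) = 8 + 5 = 13
stairs(7) = stairs(6) + stairs(5) = 13 + 8 = 21
stairs(8) = stairs(7) + stairs(6) = 21 + 13 = 34
stairs(9) = stairs(8) + stairs(7) = 34 + 21 = 55
stairs(10) = stairs(9) + stairs(8) = 55 + 34 = 89
stairs(11) = stairs(10) + stairs(9) = 89 + 55 = 144
stairs(12) = stairs(11) + stairs(10) = 144 + 89 = 233
stairs(13) = stairs(12) + stairs(11) = 233 + 144 = 377
stairs(14) = stairs(13) + stairs(12) = 377 + 233 = 610
stairs(15) = stairs(14) + stairs(13) = 610 + 377 = 987
stairs(16) = stairs(15) + stairs(14) = 987 + 610 = 1597
stairs(17) = stairs(16) + stairs(15) = 1597 + 987 = 2584

2584


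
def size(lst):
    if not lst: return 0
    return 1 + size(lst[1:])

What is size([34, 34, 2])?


size([34, 34, 2]) = 1 + size([34, 2])
size([34, 2]) = 1 + size([2])
size([2]) = 1 + size([])
size([]) = 0  (base case)
Unwinding: 1 + 1 + 1 + 0 = 3

3


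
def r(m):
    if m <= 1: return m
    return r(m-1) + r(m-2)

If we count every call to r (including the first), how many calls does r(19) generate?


Let C(n) = total calls for r(n)
C(0) = 1, C(1) = 1
C(2) = 1 + C(1) + C(0) = 1 + 1 + 1 = 3
C(3) = 1 + C(2) + C(1) = 1 + 3 + 1 = 5
C(4) = 1 + C(3) + C(2) = 1 + 5 + 3 = 9
C(5) = 1 + C(4) + C(3) = 1 + 9 + 5 = 15
C(6) = 1 + C(5) + C(4) = 1 + 15 + 9 = 25
C(7) = 1 + C(6) + C(5) = 1 + 25 + 15 = 41
C(8) = 1 + C(7) + C(6) = 1 + 41 + 25 = 67
C(9) = 1 + C(8) + C(7) = 1 + 67 + 41 = 109
C(10) = 1 + C(9) + C(8) = 1 + 109 + 67 = 177
C(11) = 1 + C(10) + C(9) = 1 + 177 + 109 = 287
C(12) = 1 + C(11) + C(10) = 1 + 287 + 177 = 465
C(13) = 1 + C(12) + C(11) = 1 + 465 + 287 = 753
C(14) = 1 + C(13) + C(12) = 1 + 753 + 465 = 1219
C(15) = 1 + C(14) + C(13) = 1 + 1219 + 753 = 1973
C(16) = 1 + C(15) + C(14) = 1 + 1973 + 1219 = 3193
C(17) = 1 + C(16) + C(15) = 1 + 3193 + 1973 = 5167
C(18) = 1 + C(17) + C(16) = 1 + 5167 + 3193 = 8361
C(19) = 1 + C(18) + C(17) = 1 + 8361 + 5167 = 13529

13529


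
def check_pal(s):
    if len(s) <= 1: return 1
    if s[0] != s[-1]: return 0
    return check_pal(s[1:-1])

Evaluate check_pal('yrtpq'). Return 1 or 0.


check_pal('yrtpq'): s[0]='y' != s[-1]='q' -> return 0
Result: 0 (not a palindrome)

0


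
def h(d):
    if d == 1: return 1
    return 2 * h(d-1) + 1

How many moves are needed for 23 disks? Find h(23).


h(23) = 2 * h(22) + 1
h(22) = 2 * h(21) + 1
h(21) = 2 * h(20) + 1
h(20) = 2 * h(19) + 1
h(19) = 2 * h(18) + 1
h(18) = 2 * h(17) + 1
h(17) = 2 * h(16) + 1
h(16) = 2 * h(15) + 1
h(15) = 2 * h(14) + 1
h(14) = 2 * h(13) + 1
h(13) = 2 * h(12) + 1
h(12) = 2 * h(11) + 1
h(11) = 2 * h(10) + 1
h(10) = 2 * h(9) + 1
h(9) = 2 * h(8) + 1
h(8) = 2 * h(7) + 1
h(7) = 2 * h(6) + 1
h(6) = 2 * h(5) + 1
h(5) = 2 * h(4) + 1
h(4) = 2 * h(3) + 1
h(3) = 2 * h(2) + 1
h(2) = 2 * h(1) + 1
h(1) = 1  (base case)
h(2) = 2 * 1 + 1 = 3
h(3) = 2 * 3 + 1 = 7
h(4) = 2 * 7 + 1 = 15
h(5) = 2 * 15 + 1 = 31
h(6) = 2 * 31 + 1 = 63
h(7) = 2 * 63 + 1 = 127
h(8) = 2 * 127 + 1 = 255
h(9) = 2 * 255 + 1 = 511
h(10) = 2 * 511 + 1 = 1023
h(11) = 2 * 1023 + 1 = 2047
h(12) = 2 * 2047 + 1 = 4095
h(13) = 2 * 4095 + 1 = 8191
h(14) = 2 * 8191 + 1 = 16383
h(15) = 2 * 16383 + 1 = 32767
h(16) = 2 * 32767 + 1 = 65535
h(17) = 2 * 65535 + 1 = 131071
h(18) = 2 * 131071 + 1 = 262143
h(19) = 2 * 262143 + 1 = 524287
h(20) = 2 * 524287 + 1 = 1048575
h(21) = 2 * 1048575 + 1 = 2097151
h(22) = 2 * 2097151 + 1 = 4194303
h(23) = 2 * 4194303 + 1 = 8388607

8388607


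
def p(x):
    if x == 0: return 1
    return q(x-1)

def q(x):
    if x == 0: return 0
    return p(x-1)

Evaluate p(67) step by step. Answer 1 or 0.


p(67) = q(66)
q(66) = p(65)
p(65) = q(64)
q(64) = p(63)
p(63) = q(62)
q(62) = p(61)
p(61) = q(60)
q(60) = p(59)
p(59) = q(58)
q(58) = p(57)
p(57) = q(56)
q(56) = p(55)
p(55) = q(54)
q(54) = p(53)
p(53) = q(52)
q(52) = p(51)
p(51) = q(50)
q(50) = p(49)
p(49) = q(48)
q(48) = p(47)
p(47) = q(46)
q(46) = p(45)
p(45) = q(44)
q(44) = p(43)
p(43) = q(42)
q(42) = p(41)
p(41) = q(40)
q(40) = p(39)
p(39) = q(38)
q(38) = p(37)
p(37) = q(36)
q(36) = p(35)
p(35) = q(34)
q(34) = p(33)
p(33) = q(32)
q(32) = p(31)
p(31) = q(30)
q(30) = p(29)
p(29) = q(28)
q(28) = p(27)
p(27) = q(26)
q(26) = p(25)
p(25) = q(24)
q(24) = p(23)
p(23) = q(22)
q(22) = p(21)
p(21) = q(20)
q(20) = p(19)
p(19) = q(18)
q(18) = p(17)
p(17) = q(16)
q(16) = p(15)
p(15) = q(14)
q(14) = p(13)
p(13) = q(12)
q(12) = p(11)
p(11) = q(10)
q(10) = p(9)
p(9) = q(8)
q(8) = p(7)
p(7) = q(6)
q(6) = p(5)
p(5) = q(4)
q(4) = p(3)
p(3) = q(2)
q(2) = p(1)
p(1) = q(0)
q(0) = 0  (base case)
Result: 0

0


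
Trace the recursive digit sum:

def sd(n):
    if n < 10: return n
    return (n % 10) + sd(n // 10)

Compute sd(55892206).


sd(55892206) = 6 + sd(5589220)
sd(5589220) = 0 + sd(558922)
sd(558922) = 2 + sd(55892)
sd(55892) = 2 + sd(5589)
sd(5589) = 9 + sd(558)
sd(558) = 8 + sd(55)
sd(55) = 5 + sd(5)
sd(5) = 5  (base case)
Total: 6 + 0 + 2 + 2 + 9 + 8 + 5 + 5 = 37

37


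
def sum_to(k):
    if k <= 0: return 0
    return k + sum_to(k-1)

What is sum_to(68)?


sum_to(68)
= 68 + 67 + 66 + 65 + 64 + 63 + 62 + 61 + 60 + 59 + 58 + 57 + 56 + 55 + 54 + 53 + 52 + 51 + 50 + 49 + 48 + 47 + 46 + 45 + 44 + 43 + 42 + 41 + 40 + 39 + 38 + 37 + 36 + 35 + 34 + 33 + 32 + 31 + 30 + 29 + 28 + 27 + 26 + 25 + 24 + 23 + 22 + 21 + 20 + 19 + 18 + 17 + 16 + 15 + 14 + 13 + 12 + 11 + 10 + 9 + 8 + 7 + 6 + 5 + 4 + 3 + 2 + 1 + sum_to(0)
= 68 + 67 + 66 + 65 + 64 + 63 + 62 + 61 + 60 + 59 + 58 + 57 + 56 + 55 + 54 + 53 + 52 + 51 + 50 + 49 + 48 + 47 + 46 + 45 + 44 + 43 + 42 + 41 + 40 + 39 + 38 + 37 + 36 + 35 + 34 + 33 + 32 + 31 + 30 + 29 + 28 + 27 + 26 + 25 + 24 + 23 + 22 + 21 + 20 + 19 + 18 + 17 + 16 + 15 + 14 + 13 + 12 + 11 + 10 + 9 + 8 + 7 + 6 + 5 + 4 + 3 + 2 + 1 + 0
= 2346

2346


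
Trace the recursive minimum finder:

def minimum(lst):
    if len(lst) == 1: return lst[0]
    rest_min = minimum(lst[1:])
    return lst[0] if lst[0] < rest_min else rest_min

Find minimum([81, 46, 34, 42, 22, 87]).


minimum([81, 46, 34, 42, 22, 87]): compare 81 with minimum([46, 34, 42, 22, 87])
minimum([46, 34, 42, 22, 87]): compare 46 with minimum([34, 42, 22, 87])
minimum([34, 42, 22, 87]): compare 34 with minimum([42, 22, 87])
minimum([42, 22, 87]): compare 42 with minimum([22, 87])
minimum([22, 87]): compare 22 with minimum([87])
minimum([87]) = 87  (base case)
Compare 22 with 87 -> 22
Compare 42 with 22 -> 22
Compare 34 with 22 -> 22
Compare 46 with 22 -> 22
Compare 81 with 22 -> 22

22
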